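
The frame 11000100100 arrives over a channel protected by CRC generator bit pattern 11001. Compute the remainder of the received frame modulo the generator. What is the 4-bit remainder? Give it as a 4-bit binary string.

0000

Modulo-2 division of 11000100100 by 11001:
  pos 0: 11000 XOR 11001 = 00001
  pos 4: 11001 XOR 11001 = 00000
Remainder = 0000 (zero — the frame passes the CRC check).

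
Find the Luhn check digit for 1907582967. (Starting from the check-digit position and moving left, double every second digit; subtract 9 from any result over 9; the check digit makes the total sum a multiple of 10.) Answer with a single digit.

Partial digits right→left: 7 6 9 2 8 5 7 0 9 1
Double every second digit counting from the check-digit position (so the 1st, 3rd, 5th, ... of the partial from the right).
  doubled (with −9 where >9): 5 9 7 5 9 → sum 35
  kept as-is: 6 2 5 0 1 → sum 14
Total = 35 + 14 = 49.
Check digit = (10 − (49 mod 10)) mod 10 = 1.

1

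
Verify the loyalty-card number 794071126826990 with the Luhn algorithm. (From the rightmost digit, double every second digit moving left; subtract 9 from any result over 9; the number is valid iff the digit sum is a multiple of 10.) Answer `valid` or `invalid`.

From the right, keep odd positions and double even positions (subtract 9 from any doubled value over 9):
  doubled (positions 2,4,...): 9 3 7 4 2 0 9 → sum 34
  kept (positions 1,3,...): 0 9 2 6 1 7 4 7 → sum 36
Total = 70.
70 mod 10 = 0, so the number is valid.

valid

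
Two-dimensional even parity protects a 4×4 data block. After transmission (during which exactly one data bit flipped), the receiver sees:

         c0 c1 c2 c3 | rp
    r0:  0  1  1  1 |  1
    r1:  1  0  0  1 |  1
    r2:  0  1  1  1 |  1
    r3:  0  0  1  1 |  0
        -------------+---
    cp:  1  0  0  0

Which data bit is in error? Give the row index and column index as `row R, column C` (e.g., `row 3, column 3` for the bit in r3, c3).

Recompute each row's even parity and compare to rp:
  r0: data parity 1, sent rp 1 → ok
  r1: data parity 0, sent rp 1 → mismatch
  r2: data parity 1, sent rp 1 → ok
  r3: data parity 0, sent rp 0 → ok
Recompute each column's even parity and compare to cp:
  c0: data parity 1, sent cp 1 → ok
  c1: data parity 0, sent cp 0 → ok
  c2: data parity 1, sent cp 0 → mismatch
  c3: data parity 0, sent cp 0 → ok
Exactly one row (r1) and one column (c2) fail → the flipped bit is at their intersection.

row 1, column 2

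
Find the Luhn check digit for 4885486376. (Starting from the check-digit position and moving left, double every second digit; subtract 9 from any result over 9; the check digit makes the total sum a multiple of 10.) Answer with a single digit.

7

Partial digits right→left: 6 7 3 6 8 4 5 8 8 4
Double every second digit counting from the check-digit position (so the 1st, 3rd, 5th, ... of the partial from the right).
  doubled (with −9 where >9): 3 6 7 1 7 → sum 24
  kept as-is: 7 6 4 8 4 → sum 29
Total = 24 + 29 = 53.
Check digit = (10 − (53 mod 10)) mod 10 = 7.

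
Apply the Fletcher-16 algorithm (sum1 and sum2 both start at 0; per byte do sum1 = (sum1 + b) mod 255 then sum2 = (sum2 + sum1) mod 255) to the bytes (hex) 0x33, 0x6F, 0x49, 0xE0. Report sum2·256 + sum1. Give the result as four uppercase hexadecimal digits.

8ECC

Running sums (mod 255):
  after byte 0 (0x33): sum1=51, sum2=51
  after byte 1 (0x6F): sum1=162, sum2=213
  after byte 2 (0x49): sum1=235, sum2=193
  after byte 3 (0xE0): sum1=204, sum2=142
Checksum = sum2·256 + sum1 = 142·256 + 204 = 36556 = 0x8ECC.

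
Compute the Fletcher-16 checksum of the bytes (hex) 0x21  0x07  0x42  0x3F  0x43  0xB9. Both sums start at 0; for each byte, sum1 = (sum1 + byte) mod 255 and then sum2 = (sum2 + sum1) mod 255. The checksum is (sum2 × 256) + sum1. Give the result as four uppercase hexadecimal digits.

Running sums (mod 255):
  after byte 0 (0x21): sum1=33, sum2=33
  after byte 1 (0x07): sum1=40, sum2=73
  after byte 2 (0x42): sum1=106, sum2=179
  after byte 3 (0x3F): sum1=169, sum2=93
  after byte 4 (0x43): sum1=236, sum2=74
  after byte 5 (0xB9): sum1=166, sum2=240
Checksum = sum2·256 + sum1 = 240·256 + 166 = 61606 = 0xF0A6.

F0A6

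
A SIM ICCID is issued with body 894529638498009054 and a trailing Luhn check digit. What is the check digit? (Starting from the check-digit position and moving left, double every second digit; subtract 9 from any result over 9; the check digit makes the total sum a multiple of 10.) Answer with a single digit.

1

Partial digits right→left: 4 5 0 9 0 0 8 9 4 8 3 6 9 2 5 4 9 8
Double every second digit counting from the check-digit position (so the 1st, 3rd, 5th, ... of the partial from the right).
  doubled (with −9 where >9): 8 0 0 7 8 6 9 1 9 → sum 48
  kept as-is: 5 9 0 9 8 6 2 4 8 → sum 51
Total = 48 + 51 = 99.
Check digit = (10 − (99 mod 10)) mod 10 = 1.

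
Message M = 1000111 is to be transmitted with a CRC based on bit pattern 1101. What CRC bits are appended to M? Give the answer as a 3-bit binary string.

101

Append 3 zeros: 1000111000. Divide by 1101 (XOR where the leading bit is 1):
  pos 0: 1000 XOR 1101 = 0101
  pos 1: 1011 XOR 1101 = 0110
  pos 2: 1101 XOR 1101 = 0000
  pos 6: 1000 XOR 1101 = 0101
Remainder (last 3 bits) = 101. This is the CRC / FCS.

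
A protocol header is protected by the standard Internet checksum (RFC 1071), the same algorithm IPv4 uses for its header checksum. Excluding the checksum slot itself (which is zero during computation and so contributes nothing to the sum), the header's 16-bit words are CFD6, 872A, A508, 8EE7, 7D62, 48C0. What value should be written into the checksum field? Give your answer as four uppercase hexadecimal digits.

One's-complement addition (fold any carry out of bit 15 back into bit 0):
  0xCFD6 + 0x872A = 0x15700 → wrap carry → 0x5701
  0x5701 + 0xA508 = 0x0FC09
  0xFC09 + 0x8EE7 = 0x18AF0 → wrap carry → 0x8AF1
  0x8AF1 + 0x7D62 = 0x10853 → wrap carry → 0x0854
  0x0854 + 0x48C0 = 0x05114
One's-complement sum = 0x5114.
Checksum = ~0x5114 & 0xFFFF = 0xAEEB.

AEEB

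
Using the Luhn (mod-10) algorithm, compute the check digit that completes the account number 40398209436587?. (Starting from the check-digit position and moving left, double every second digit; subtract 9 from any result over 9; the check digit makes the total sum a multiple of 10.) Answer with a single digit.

3

Partial digits right→left: 7 8 5 6 3 4 9 0 2 8 9 3 0 4
Double every second digit counting from the check-digit position (so the 1st, 3rd, 5th, ... of the partial from the right).
  doubled (with −9 where >9): 5 1 6 9 4 9 0 → sum 34
  kept as-is: 8 6 4 0 8 3 4 → sum 33
Total = 34 + 33 = 67.
Check digit = (10 − (67 mod 10)) mod 10 = 3.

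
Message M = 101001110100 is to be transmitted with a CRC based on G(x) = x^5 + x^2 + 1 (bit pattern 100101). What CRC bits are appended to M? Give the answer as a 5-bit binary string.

Append 5 zeros: 10100111010000000. Divide by 100101 (XOR where the leading bit is 1):
  pos 0: 101001 XOR 100101 = 001100
  pos 2: 110011 XOR 100101 = 010110
  pos 3: 101100 XOR 100101 = 001001
  pos 5: 100110 XOR 100101 = 000011
  pos 9: 110000 XOR 100101 = 010101
  pos 10: 101010 XOR 100101 = 001111
Remainder (last 5 bits) = 11110. This is the CRC / FCS.

11110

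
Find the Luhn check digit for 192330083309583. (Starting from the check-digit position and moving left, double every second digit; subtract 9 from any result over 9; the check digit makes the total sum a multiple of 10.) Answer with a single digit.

Partial digits right→left: 3 8 5 9 0 3 3 8 0 0 3 3 2 9 1
Double every second digit counting from the check-digit position (so the 1st, 3rd, 5th, ... of the partial from the right).
  doubled (with −9 where >9): 6 1 0 6 0 6 4 2 → sum 25
  kept as-is: 8 9 3 8 0 3 9 → sum 40
Total = 25 + 40 = 65.
Check digit = (10 − (65 mod 10)) mod 10 = 5.

5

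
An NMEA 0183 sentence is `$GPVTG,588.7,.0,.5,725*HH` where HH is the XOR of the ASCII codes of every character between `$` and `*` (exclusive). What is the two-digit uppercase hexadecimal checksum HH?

4B

XOR the ASCII codes of the payload characters:
  'G' = 0x47 → acc = 0x47
  'P' = 0x50 → acc = 0x17
  'V' = 0x56 → acc = 0x41
  'T' = 0x54 → acc = 0x15
  'G' = 0x47 → acc = 0x52
  ',' = 0x2C → acc = 0x7E
  '5' = 0x35 → acc = 0x4B
  '8' = 0x38 → acc = 0x73
  '8' = 0x38 → acc = 0x4B
  '.' = 0x2E → acc = 0x65
  '7' = 0x37 → acc = 0x52
  ',' = 0x2C → acc = 0x7E
  '.' = 0x2E → acc = 0x50
  '0' = 0x30 → acc = 0x60
  ',' = 0x2C → acc = 0x4C
  '.' = 0x2E → acc = 0x62
  '5' = 0x35 → acc = 0x57
  ',' = 0x2C → acc = 0x7B
  '7' = 0x37 → acc = 0x4C
  '2' = 0x32 → acc = 0x7E
  '5' = 0x35 → acc = 0x4B
Checksum = 0x4B.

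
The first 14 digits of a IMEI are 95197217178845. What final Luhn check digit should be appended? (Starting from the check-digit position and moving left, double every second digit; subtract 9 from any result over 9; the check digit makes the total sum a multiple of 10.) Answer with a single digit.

7

Partial digits right→left: 5 4 8 8 7 1 7 1 2 7 9 1 5 9
Double every second digit counting from the check-digit position (so the 1st, 3rd, 5th, ... of the partial from the right).
  doubled (with −9 where >9): 1 7 5 5 4 9 1 → sum 32
  kept as-is: 4 8 1 1 7 1 9 → sum 31
Total = 32 + 31 = 63.
Check digit = (10 − (63 mod 10)) mod 10 = 7.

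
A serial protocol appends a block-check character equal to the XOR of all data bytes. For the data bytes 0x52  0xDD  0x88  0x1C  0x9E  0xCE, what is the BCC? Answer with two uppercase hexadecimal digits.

XOR the bytes together:
  start with 0x52
  0x52 ⊕ 0xDD = 0x8F
  0x8F ⊕ 0x88 = 0x07
  0x07 ⊕ 0x1C = 0x1B
  0x1B ⊕ 0x9E = 0x85
  0x85 ⊕ 0xCE = 0x4B

4B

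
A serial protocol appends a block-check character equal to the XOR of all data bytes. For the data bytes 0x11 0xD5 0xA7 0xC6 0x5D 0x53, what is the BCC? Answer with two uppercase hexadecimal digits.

XOR the bytes together:
  start with 0x11
  0x11 ⊕ 0xD5 = 0xC4
  0xC4 ⊕ 0xA7 = 0x63
  0x63 ⊕ 0xC6 = 0xA5
  0xA5 ⊕ 0x5D = 0xF8
  0xF8 ⊕ 0x53 = 0xAB

AB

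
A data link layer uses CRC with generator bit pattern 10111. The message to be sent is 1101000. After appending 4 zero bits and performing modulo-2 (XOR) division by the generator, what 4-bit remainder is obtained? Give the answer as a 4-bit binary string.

1101

Append 4 zeros: 11010000000. Divide by 10111 (XOR where the leading bit is 1):
  pos 0: 11010 XOR 10111 = 01101
  pos 1: 11010 XOR 10111 = 01101
  pos 2: 11010 XOR 10111 = 01101
  pos 3: 11010 XOR 10111 = 01101
  pos 4: 11010 XOR 10111 = 01101
  pos 5: 11010 XOR 10111 = 01101
  pos 6: 11010 XOR 10111 = 01101
Remainder (last 4 bits) = 1101. This is the CRC / FCS.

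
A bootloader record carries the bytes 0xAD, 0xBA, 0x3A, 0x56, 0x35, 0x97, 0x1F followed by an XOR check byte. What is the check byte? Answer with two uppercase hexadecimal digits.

C6

XOR the bytes together:
  start with 0xAD
  0xAD ⊕ 0xBA = 0x17
  0x17 ⊕ 0x3A = 0x2D
  0x2D ⊕ 0x56 = 0x7B
  0x7B ⊕ 0x35 = 0x4E
  0x4E ⊕ 0x97 = 0xD9
  0xD9 ⊕ 0x1F = 0xC6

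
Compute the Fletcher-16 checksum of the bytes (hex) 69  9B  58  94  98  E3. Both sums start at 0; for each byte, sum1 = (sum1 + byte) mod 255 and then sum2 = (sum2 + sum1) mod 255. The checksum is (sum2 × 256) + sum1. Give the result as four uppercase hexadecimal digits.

B66E

Running sums (mod 255):
  after byte 0 (69): sum1=105, sum2=105
  after byte 1 (9B): sum1=5, sum2=110
  after byte 2 (58): sum1=93, sum2=203
  after byte 3 (94): sum1=241, sum2=189
  after byte 4 (98): sum1=138, sum2=72
  after byte 5 (E3): sum1=110, sum2=182
Checksum = sum2·256 + sum1 = 182·256 + 110 = 46702 = 0xB66E.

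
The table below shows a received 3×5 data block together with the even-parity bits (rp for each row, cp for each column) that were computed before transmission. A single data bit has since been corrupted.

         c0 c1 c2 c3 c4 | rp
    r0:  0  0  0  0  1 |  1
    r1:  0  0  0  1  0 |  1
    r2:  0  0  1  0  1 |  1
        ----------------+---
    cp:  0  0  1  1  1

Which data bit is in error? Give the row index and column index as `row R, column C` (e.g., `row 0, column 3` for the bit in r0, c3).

Recompute each row's even parity and compare to rp:
  r0: data parity 1, sent rp 1 → ok
  r1: data parity 1, sent rp 1 → ok
  r2: data parity 0, sent rp 1 → mismatch
Recompute each column's even parity and compare to cp:
  c0: data parity 0, sent cp 0 → ok
  c1: data parity 0, sent cp 0 → ok
  c2: data parity 1, sent cp 1 → ok
  c3: data parity 1, sent cp 1 → ok
  c4: data parity 0, sent cp 1 → mismatch
Exactly one row (r2) and one column (c4) fail → the flipped bit is at their intersection.

row 2, column 4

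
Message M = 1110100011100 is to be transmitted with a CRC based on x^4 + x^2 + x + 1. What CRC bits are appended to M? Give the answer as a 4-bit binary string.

Append 4 zeros: 11101000111000000. Divide by 10111 (XOR where the leading bit is 1):
  pos 0: 11101 XOR 10111 = 01010
  pos 1: 10100 XOR 10111 = 00011
  pos 4: 11001 XOR 10111 = 01110
  pos 5: 11101 XOR 10111 = 01010
  pos 6: 10101 XOR 10111 = 00010
  pos 9: 10000 XOR 10111 = 00111
  pos 11: 11100 XOR 10111 = 01011
  pos 12: 10110 XOR 10111 = 00001
Remainder (last 4 bits) = 0001. This is the CRC / FCS.

0001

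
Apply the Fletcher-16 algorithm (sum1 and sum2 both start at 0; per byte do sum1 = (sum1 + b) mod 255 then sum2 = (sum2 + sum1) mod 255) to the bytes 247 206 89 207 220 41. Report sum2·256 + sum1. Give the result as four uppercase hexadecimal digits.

Running sums (mod 255):
  after byte 0 (247): sum1=247, sum2=247
  after byte 1 (206): sum1=198, sum2=190
  after byte 2 (89): sum1=32, sum2=222
  after byte 3 (207): sum1=239, sum2=206
  after byte 4 (220): sum1=204, sum2=155
  after byte 5 (41): sum1=245, sum2=145
Checksum = sum2·256 + sum1 = 145·256 + 245 = 37365 = 0x91F5.

91F5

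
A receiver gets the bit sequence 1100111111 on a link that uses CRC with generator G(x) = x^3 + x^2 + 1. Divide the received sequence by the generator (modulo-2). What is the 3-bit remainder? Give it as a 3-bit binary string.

000

Modulo-2 division of 1100111111 by 1101:
  pos 0: 1100 XOR 1101 = 0001
  pos 3: 1111 XOR 1101 = 0010
  pos 5: 1011 XOR 1101 = 0110
  pos 6: 1101 XOR 1101 = 0000
Remainder = 000 (zero — the frame passes the CRC check).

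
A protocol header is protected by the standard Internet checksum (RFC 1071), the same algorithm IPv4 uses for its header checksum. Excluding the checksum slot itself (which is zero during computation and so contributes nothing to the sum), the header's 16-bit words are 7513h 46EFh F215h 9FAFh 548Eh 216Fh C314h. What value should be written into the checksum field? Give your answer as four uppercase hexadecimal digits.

One's-complement addition (fold any carry out of bit 15 back into bit 0):
  0x7513 + 0x46EF = 0x0BC02
  0xBC02 + 0xF215 = 0x1AE17 → wrap carry → 0xAE18
  0xAE18 + 0x9FAF = 0x14DC7 → wrap carry → 0x4DC8
  0x4DC8 + 0x548E = 0x0A256
  0xA256 + 0x216F = 0x0C3C5
  0xC3C5 + 0xC314 = 0x186D9 → wrap carry → 0x86DA
One's-complement sum = 0x86DA.
Checksum = ~0x86DA & 0xFFFF = 0x7925.

7925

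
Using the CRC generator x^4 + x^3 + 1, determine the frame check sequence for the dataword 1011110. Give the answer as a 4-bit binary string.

Append 4 zeros: 10111100000. Divide by 11001 (XOR where the leading bit is 1):
  pos 0: 10111 XOR 11001 = 01110
  pos 1: 11101 XOR 11001 = 00100
  pos 3: 10000 XOR 11001 = 01001
  pos 4: 10010 XOR 11001 = 01011
  pos 5: 10110 XOR 11001 = 01111
  pos 6: 11110 XOR 11001 = 00111
Remainder (last 4 bits) = 0111. This is the CRC / FCS.

0111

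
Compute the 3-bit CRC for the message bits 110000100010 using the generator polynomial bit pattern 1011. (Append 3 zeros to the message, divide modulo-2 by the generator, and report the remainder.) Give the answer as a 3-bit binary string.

000

Append 3 zeros: 110000100010000. Divide by 1011 (XOR where the leading bit is 1):
  pos 0: 1100 XOR 1011 = 0111
  pos 1: 1110 XOR 1011 = 0101
  pos 2: 1010 XOR 1011 = 0001
  pos 5: 1100 XOR 1011 = 0111
  pos 6: 1110 XOR 1011 = 0101
  pos 7: 1011 XOR 1011 = 0000
Remainder (last 3 bits) = 000. This is the CRC / FCS.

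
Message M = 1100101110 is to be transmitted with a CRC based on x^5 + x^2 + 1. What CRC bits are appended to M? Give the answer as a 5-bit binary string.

00011

Append 5 zeros: 110010111000000. Divide by 100101 (XOR where the leading bit is 1):
  pos 0: 110010 XOR 100101 = 010111
  pos 1: 101111 XOR 100101 = 001010
  pos 3: 101011 XOR 100101 = 001110
  pos 5: 111000 XOR 100101 = 011101
  pos 6: 111010 XOR 100101 = 011111
  pos 7: 111110 XOR 100101 = 011011
  pos 8: 110110 XOR 100101 = 010011
  pos 9: 100110 XOR 100101 = 000011
Remainder (last 5 bits) = 00011. This is the CRC / FCS.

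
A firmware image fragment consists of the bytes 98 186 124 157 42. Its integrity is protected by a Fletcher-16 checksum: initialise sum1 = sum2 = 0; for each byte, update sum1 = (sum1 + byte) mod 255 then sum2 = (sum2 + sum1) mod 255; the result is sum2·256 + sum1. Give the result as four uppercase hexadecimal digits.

B161

Running sums (mod 255):
  after byte 0 (98): sum1=98, sum2=98
  after byte 1 (186): sum1=29, sum2=127
  after byte 2 (124): sum1=153, sum2=25
  after byte 3 (157): sum1=55, sum2=80
  after byte 4 (42): sum1=97, sum2=177
Checksum = sum2·256 + sum1 = 177·256 + 97 = 45409 = 0xB161.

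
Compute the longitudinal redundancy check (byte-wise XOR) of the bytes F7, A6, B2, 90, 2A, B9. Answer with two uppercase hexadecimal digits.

E0

XOR the bytes together:
  start with 0xF7
  0xF7 ⊕ 0xA6 = 0x51
  0x51 ⊕ 0xB2 = 0xE3
  0xE3 ⊕ 0x90 = 0x73
  0x73 ⊕ 0x2A = 0x59
  0x59 ⊕ 0xB9 = 0xE0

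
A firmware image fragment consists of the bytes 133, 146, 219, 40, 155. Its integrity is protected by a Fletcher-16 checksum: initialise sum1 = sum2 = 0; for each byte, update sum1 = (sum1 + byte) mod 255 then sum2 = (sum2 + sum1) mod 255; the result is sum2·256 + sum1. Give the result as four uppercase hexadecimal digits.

65B7

Running sums (mod 255):
  after byte 0 (133): sum1=133, sum2=133
  after byte 1 (146): sum1=24, sum2=157
  after byte 2 (219): sum1=243, sum2=145
  after byte 3 (40): sum1=28, sum2=173
  after byte 4 (155): sum1=183, sum2=101
Checksum = sum2·256 + sum1 = 101·256 + 183 = 26039 = 0x65B7.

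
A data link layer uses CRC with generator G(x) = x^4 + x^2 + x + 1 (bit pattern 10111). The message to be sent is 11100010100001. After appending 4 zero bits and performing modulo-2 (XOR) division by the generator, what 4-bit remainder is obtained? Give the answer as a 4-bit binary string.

1010

Append 4 zeros: 111000101000010000. Divide by 10111 (XOR where the leading bit is 1):
  pos 0: 11100 XOR 10111 = 01011
  pos 1: 10110 XOR 10111 = 00001
  pos 5: 11010 XOR 10111 = 01101
  pos 6: 11010 XOR 10111 = 01101
  pos 7: 11010 XOR 10111 = 01101
  pos 8: 11010 XOR 10111 = 01101
  pos 9: 11011 XOR 10111 = 01100
  pos 10: 11000 XOR 10111 = 01111
  pos 11: 11110 XOR 10111 = 01001
  pos 12: 10010 XOR 10111 = 00101
Remainder (last 4 bits) = 1010. This is the CRC / FCS.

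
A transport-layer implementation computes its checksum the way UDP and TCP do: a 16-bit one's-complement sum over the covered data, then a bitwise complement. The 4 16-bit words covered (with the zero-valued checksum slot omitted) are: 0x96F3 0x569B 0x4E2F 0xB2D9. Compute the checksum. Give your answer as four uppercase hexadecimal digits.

One's-complement addition (fold any carry out of bit 15 back into bit 0):
  0x96F3 + 0x569B = 0x0ED8E
  0xED8E + 0x4E2F = 0x13BBD → wrap carry → 0x3BBE
  0x3BBE + 0xB2D9 = 0x0EE97
One's-complement sum = 0xEE97.
Checksum = ~0xEE97 & 0xFFFF = 0x1168.

1168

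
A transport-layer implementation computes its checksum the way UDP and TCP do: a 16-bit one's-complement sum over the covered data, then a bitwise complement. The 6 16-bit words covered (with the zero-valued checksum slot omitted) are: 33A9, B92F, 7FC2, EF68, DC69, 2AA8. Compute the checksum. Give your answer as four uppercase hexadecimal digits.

9CE9

One's-complement addition (fold any carry out of bit 15 back into bit 0):
  0x33A9 + 0xB92F = 0x0ECD8
  0xECD8 + 0x7FC2 = 0x16C9A → wrap carry → 0x6C9B
  0x6C9B + 0xEF68 = 0x15C03 → wrap carry → 0x5C04
  0x5C04 + 0xDC69 = 0x1386D → wrap carry → 0x386E
  0x386E + 0x2AA8 = 0x06316
One's-complement sum = 0x6316.
Checksum = ~0x6316 & 0xFFFF = 0x9CE9.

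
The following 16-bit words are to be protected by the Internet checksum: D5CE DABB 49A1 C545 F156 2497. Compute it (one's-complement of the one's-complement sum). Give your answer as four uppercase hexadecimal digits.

One's-complement addition (fold any carry out of bit 15 back into bit 0):
  0xD5CE + 0xDABB = 0x1B089 → wrap carry → 0xB08A
  0xB08A + 0x49A1 = 0x0FA2B
  0xFA2B + 0xC545 = 0x1BF70 → wrap carry → 0xBF71
  0xBF71 + 0xF156 = 0x1B0C7 → wrap carry → 0xB0C8
  0xB0C8 + 0x2497 = 0x0D55F
One's-complement sum = 0xD55F.
Checksum = ~0xD55F & 0xFFFF = 0x2AA0.

2AA0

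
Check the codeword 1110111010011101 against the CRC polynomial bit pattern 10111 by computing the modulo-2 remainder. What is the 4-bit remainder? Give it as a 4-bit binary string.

Modulo-2 division of 1110111010011101 by 10111:
  pos 0: 11101 XOR 10111 = 01010
  pos 1: 10101 XOR 10111 = 00010
  pos 4: 10101 XOR 10111 = 00010
  pos 7: 10001 XOR 10111 = 00110
  pos 9: 11011 XOR 10111 = 01100
  pos 10: 11000 XOR 10111 = 01111
  pos 11: 11111 XOR 10111 = 01000
Remainder = 1000 (nonzero — an error is detected).

1000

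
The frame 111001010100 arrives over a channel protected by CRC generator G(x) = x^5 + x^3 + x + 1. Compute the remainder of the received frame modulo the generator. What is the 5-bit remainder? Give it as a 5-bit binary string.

00000

Modulo-2 division of 111001010100 by 101011:
  pos 0: 111001 XOR 101011 = 010010
  pos 1: 100100 XOR 101011 = 001111
  pos 3: 111110 XOR 101011 = 010101
  pos 4: 101011 XOR 101011 = 000000
Remainder = 00000 (zero — the frame passes the CRC check).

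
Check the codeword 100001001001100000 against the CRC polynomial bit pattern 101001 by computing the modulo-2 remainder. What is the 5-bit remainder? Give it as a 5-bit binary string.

Modulo-2 division of 100001001001100000 by 101001:
  pos 0: 100001 XOR 101001 = 001000
  pos 2: 100000 XOR 101001 = 001001
  pos 4: 100110 XOR 101001 = 001111
  pos 6: 111101 XOR 101001 = 010100
  pos 7: 101001 XOR 101001 = 000000
Remainder = 00000 (zero — the frame passes the CRC check).

00000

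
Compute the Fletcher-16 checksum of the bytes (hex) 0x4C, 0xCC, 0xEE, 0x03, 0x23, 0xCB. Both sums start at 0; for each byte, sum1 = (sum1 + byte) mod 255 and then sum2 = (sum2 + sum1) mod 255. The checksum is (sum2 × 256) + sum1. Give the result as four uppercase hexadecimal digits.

A0F9

Running sums (mod 255):
  after byte 0 (0x4C): sum1=76, sum2=76
  after byte 1 (0xCC): sum1=25, sum2=101
  after byte 2 (0xEE): sum1=8, sum2=109
  after byte 3 (0x03): sum1=11, sum2=120
  after byte 4 (0x23): sum1=46, sum2=166
  after byte 5 (0xCB): sum1=249, sum2=160
Checksum = sum2·256 + sum1 = 160·256 + 249 = 41209 = 0xA0F9.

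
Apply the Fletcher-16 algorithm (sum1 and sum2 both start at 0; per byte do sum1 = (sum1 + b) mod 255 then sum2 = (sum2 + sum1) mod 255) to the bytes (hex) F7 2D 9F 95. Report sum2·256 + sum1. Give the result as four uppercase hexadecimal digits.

Running sums (mod 255):
  after byte 0 (F7): sum1=247, sum2=247
  after byte 1 (2D): sum1=37, sum2=29
  after byte 2 (9F): sum1=196, sum2=225
  after byte 3 (95): sum1=90, sum2=60
Checksum = sum2·256 + sum1 = 60·256 + 90 = 15450 = 0x3C5A.

3C5A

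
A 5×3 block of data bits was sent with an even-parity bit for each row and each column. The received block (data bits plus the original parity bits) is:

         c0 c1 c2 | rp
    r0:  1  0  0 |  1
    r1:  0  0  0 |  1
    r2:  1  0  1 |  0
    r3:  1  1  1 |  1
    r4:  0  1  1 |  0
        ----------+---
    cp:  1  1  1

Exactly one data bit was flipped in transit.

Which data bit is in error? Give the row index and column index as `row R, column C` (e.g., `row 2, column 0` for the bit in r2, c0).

row 1, column 1

Recompute each row's even parity and compare to rp:
  r0: data parity 1, sent rp 1 → ok
  r1: data parity 0, sent rp 1 → mismatch
  r2: data parity 0, sent rp 0 → ok
  r3: data parity 1, sent rp 1 → ok
  r4: data parity 0, sent rp 0 → ok
Recompute each column's even parity and compare to cp:
  c0: data parity 1, sent cp 1 → ok
  c1: data parity 0, sent cp 1 → mismatch
  c2: data parity 1, sent cp 1 → ok
Exactly one row (r1) and one column (c1) fail → the flipped bit is at their intersection.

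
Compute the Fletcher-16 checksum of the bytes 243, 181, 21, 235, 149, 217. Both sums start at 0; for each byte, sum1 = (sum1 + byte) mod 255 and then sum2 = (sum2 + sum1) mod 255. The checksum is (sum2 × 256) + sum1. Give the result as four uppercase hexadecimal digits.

Running sums (mod 255):
  after byte 0 (243): sum1=243, sum2=243
  after byte 1 (181): sum1=169, sum2=157
  after byte 2 (21): sum1=190, sum2=92
  after byte 3 (235): sum1=170, sum2=7
  after byte 4 (149): sum1=64, sum2=71
  after byte 5 (217): sum1=26, sum2=97
Checksum = sum2·256 + sum1 = 97·256 + 26 = 24858 = 0x611A.

611A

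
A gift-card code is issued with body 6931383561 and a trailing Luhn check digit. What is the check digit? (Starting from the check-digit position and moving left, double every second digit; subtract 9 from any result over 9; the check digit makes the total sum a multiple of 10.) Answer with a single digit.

8

Partial digits right→left: 1 6 5 3 8 3 1 3 9 6
Double every second digit counting from the check-digit position (so the 1st, 3rd, 5th, ... of the partial from the right).
  doubled (with −9 where >9): 2 1 7 2 9 → sum 21
  kept as-is: 6 3 3 3 6 → sum 21
Total = 21 + 21 = 42.
Check digit = (10 − (42 mod 10)) mod 10 = 8.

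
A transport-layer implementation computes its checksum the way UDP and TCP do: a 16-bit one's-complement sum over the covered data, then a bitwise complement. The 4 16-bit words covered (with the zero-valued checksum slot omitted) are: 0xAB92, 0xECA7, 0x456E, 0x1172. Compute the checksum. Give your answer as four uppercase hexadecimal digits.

10E5

One's-complement addition (fold any carry out of bit 15 back into bit 0):
  0xAB92 + 0xECA7 = 0x19839 → wrap carry → 0x983A
  0x983A + 0x456E = 0x0DDA8
  0xDDA8 + 0x1172 = 0x0EF1A
One's-complement sum = 0xEF1A.
Checksum = ~0xEF1A & 0xFFFF = 0x10E5.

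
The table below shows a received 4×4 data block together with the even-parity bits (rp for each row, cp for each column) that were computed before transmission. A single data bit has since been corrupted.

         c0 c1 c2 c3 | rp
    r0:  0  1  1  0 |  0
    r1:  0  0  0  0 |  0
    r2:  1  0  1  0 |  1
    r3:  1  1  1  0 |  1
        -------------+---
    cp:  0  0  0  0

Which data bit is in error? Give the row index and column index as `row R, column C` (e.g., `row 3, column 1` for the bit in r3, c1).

row 2, column 2

Recompute each row's even parity and compare to rp:
  r0: data parity 0, sent rp 0 → ok
  r1: data parity 0, sent rp 0 → ok
  r2: data parity 0, sent rp 1 → mismatch
  r3: data parity 1, sent rp 1 → ok
Recompute each column's even parity and compare to cp:
  c0: data parity 0, sent cp 0 → ok
  c1: data parity 0, sent cp 0 → ok
  c2: data parity 1, sent cp 0 → mismatch
  c3: data parity 0, sent cp 0 → ok
Exactly one row (r2) and one column (c2) fail → the flipped bit is at their intersection.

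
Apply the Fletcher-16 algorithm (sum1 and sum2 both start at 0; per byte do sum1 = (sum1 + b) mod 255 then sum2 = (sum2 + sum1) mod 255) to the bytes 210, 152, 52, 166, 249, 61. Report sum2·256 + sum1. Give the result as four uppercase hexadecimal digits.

E17D

Running sums (mod 255):
  after byte 0 (210): sum1=210, sum2=210
  after byte 1 (152): sum1=107, sum2=62
  after byte 2 (52): sum1=159, sum2=221
  after byte 3 (166): sum1=70, sum2=36
  after byte 4 (249): sum1=64, sum2=100
  after byte 5 (61): sum1=125, sum2=225
Checksum = sum2·256 + sum1 = 225·256 + 125 = 57725 = 0xE17D.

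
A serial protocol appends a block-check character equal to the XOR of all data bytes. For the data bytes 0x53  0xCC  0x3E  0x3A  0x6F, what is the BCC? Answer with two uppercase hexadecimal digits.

XOR the bytes together:
  start with 0x53
  0x53 ⊕ 0xCC = 0x9F
  0x9F ⊕ 0x3E = 0xA1
  0xA1 ⊕ 0x3A = 0x9B
  0x9B ⊕ 0x6F = 0xF4

F4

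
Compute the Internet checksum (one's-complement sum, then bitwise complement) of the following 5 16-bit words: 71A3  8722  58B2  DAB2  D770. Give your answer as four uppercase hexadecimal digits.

One's-complement addition (fold any carry out of bit 15 back into bit 0):
  0x71A3 + 0x8722 = 0x0F8C5
  0xF8C5 + 0x58B2 = 0x15177 → wrap carry → 0x5178
  0x5178 + 0xDAB2 = 0x12C2A → wrap carry → 0x2C2B
  0x2C2B + 0xD770 = 0x1039B → wrap carry → 0x039C
One's-complement sum = 0x039C.
Checksum = ~0x039C & 0xFFFF = 0xFC63.

FC63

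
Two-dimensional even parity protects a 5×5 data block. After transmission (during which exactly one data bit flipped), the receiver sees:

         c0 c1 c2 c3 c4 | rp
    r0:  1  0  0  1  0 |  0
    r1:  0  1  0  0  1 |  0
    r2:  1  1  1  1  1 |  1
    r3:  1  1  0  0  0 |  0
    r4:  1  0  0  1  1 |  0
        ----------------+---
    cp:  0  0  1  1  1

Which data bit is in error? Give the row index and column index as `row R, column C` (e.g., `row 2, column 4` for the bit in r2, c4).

row 4, column 1

Recompute each row's even parity and compare to rp:
  r0: data parity 0, sent rp 0 → ok
  r1: data parity 0, sent rp 0 → ok
  r2: data parity 1, sent rp 1 → ok
  r3: data parity 0, sent rp 0 → ok
  r4: data parity 1, sent rp 0 → mismatch
Recompute each column's even parity and compare to cp:
  c0: data parity 0, sent cp 0 → ok
  c1: data parity 1, sent cp 0 → mismatch
  c2: data parity 1, sent cp 1 → ok
  c3: data parity 1, sent cp 1 → ok
  c4: data parity 1, sent cp 1 → ok
Exactly one row (r4) and one column (c1) fail → the flipped bit is at their intersection.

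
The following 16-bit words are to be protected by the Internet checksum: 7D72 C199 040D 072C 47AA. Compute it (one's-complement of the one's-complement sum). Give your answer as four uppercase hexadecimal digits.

One's-complement addition (fold any carry out of bit 15 back into bit 0):
  0x7D72 + 0xC199 = 0x13F0B → wrap carry → 0x3F0C
  0x3F0C + 0x040D = 0x04319
  0x4319 + 0x072C = 0x04A45
  0x4A45 + 0x47AA = 0x091EF
One's-complement sum = 0x91EF.
Checksum = ~0x91EF & 0xFFFF = 0x6E10.

6E10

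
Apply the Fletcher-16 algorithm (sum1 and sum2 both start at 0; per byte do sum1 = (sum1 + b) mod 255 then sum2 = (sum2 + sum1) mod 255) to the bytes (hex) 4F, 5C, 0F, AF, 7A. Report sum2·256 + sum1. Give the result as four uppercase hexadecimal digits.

Running sums (mod 255):
  after byte 0 (4F): sum1=79, sum2=79
  after byte 1 (5C): sum1=171, sum2=250
  after byte 2 (0F): sum1=186, sum2=181
  after byte 3 (AF): sum1=106, sum2=32
  after byte 4 (7A): sum1=228, sum2=5
Checksum = sum2·256 + sum1 = 5·256 + 228 = 1508 = 0x05E4.

05E4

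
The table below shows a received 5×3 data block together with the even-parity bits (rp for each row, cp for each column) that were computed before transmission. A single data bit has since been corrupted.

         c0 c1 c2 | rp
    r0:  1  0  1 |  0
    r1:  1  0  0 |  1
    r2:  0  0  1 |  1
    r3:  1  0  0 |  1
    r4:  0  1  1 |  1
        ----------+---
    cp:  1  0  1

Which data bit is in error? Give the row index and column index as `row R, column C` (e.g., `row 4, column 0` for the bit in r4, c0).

row 4, column 1

Recompute each row's even parity and compare to rp:
  r0: data parity 0, sent rp 0 → ok
  r1: data parity 1, sent rp 1 → ok
  r2: data parity 1, sent rp 1 → ok
  r3: data parity 1, sent rp 1 → ok
  r4: data parity 0, sent rp 1 → mismatch
Recompute each column's even parity and compare to cp:
  c0: data parity 1, sent cp 1 → ok
  c1: data parity 1, sent cp 0 → mismatch
  c2: data parity 1, sent cp 1 → ok
Exactly one row (r4) and one column (c1) fail → the flipped bit is at their intersection.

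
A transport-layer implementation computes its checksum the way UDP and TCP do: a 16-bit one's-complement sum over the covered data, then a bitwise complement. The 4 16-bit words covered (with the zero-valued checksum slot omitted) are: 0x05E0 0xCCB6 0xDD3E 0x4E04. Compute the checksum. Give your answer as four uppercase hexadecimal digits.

0226

One's-complement addition (fold any carry out of bit 15 back into bit 0):
  0x05E0 + 0xCCB6 = 0x0D296
  0xD296 + 0xDD3E = 0x1AFD4 → wrap carry → 0xAFD5
  0xAFD5 + 0x4E04 = 0x0FDD9
One's-complement sum = 0xFDD9.
Checksum = ~0xFDD9 & 0xFFFF = 0x0226.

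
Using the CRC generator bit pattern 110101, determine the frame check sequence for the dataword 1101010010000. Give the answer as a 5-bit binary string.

11001

Append 5 zeros: 110101001000000000. Divide by 110101 (XOR where the leading bit is 1):
  pos 0: 110101 XOR 110101 = 000000
  pos 8: 100000 XOR 110101 = 010101
  pos 9: 101010 XOR 110101 = 011111
  pos 10: 111110 XOR 110101 = 001011
  pos 12: 101100 XOR 110101 = 011001
Remainder (last 5 bits) = 11001. This is the CRC / FCS.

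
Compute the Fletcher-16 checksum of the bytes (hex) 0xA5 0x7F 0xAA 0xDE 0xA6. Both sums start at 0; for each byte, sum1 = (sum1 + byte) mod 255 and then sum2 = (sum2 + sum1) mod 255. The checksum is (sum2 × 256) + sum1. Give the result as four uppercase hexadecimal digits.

Running sums (mod 255):
  after byte 0 (0xA5): sum1=165, sum2=165
  after byte 1 (0x7F): sum1=37, sum2=202
  after byte 2 (0xAA): sum1=207, sum2=154
  after byte 3 (0xDE): sum1=174, sum2=73
  after byte 4 (0xA6): sum1=85, sum2=158
Checksum = sum2·256 + sum1 = 158·256 + 85 = 40533 = 0x9E55.

9E55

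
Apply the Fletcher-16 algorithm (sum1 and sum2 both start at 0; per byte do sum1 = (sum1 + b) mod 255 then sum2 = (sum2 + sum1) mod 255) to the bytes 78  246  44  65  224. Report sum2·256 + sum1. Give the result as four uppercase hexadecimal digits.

Running sums (mod 255):
  after byte 0 (78): sum1=78, sum2=78
  after byte 1 (246): sum1=69, sum2=147
  after byte 2 (44): sum1=113, sum2=5
  after byte 3 (65): sum1=178, sum2=183
  after byte 4 (224): sum1=147, sum2=75
Checksum = sum2·256 + sum1 = 75·256 + 147 = 19347 = 0x4B93.

4B93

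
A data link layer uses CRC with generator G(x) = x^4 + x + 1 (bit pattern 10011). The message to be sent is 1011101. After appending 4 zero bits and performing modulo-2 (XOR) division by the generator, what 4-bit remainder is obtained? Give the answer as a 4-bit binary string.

Append 4 zeros: 10111010000. Divide by 10011 (XOR where the leading bit is 1):
  pos 0: 10111 XOR 10011 = 00100
  pos 2: 10001 XOR 10011 = 00010
  pos 5: 10000 XOR 10011 = 00011
Remainder (last 4 bits) = 0110. This is the CRC / FCS.

0110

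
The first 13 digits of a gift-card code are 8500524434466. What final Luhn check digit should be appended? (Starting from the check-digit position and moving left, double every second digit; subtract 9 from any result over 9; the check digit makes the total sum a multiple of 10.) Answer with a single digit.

6

Partial digits right→left: 6 6 4 4 3 4 4 2 5 0 0 5 8
Double every second digit counting from the check-digit position (so the 1st, 3rd, 5th, ... of the partial from the right).
  doubled (with −9 where >9): 3 8 6 8 1 0 7 → sum 33
  kept as-is: 6 4 4 2 0 5 → sum 21
Total = 33 + 21 = 54.
Check digit = (10 − (54 mod 10)) mod 10 = 6.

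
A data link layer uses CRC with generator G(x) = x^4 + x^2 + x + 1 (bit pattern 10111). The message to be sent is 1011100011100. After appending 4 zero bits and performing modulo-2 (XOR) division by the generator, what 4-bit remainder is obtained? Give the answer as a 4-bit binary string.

Append 4 zeros: 10111000111000000. Divide by 10111 (XOR where the leading bit is 1):
  pos 0: 10111 XOR 10111 = 00000
  pos 8: 11100 XOR 10111 = 01011
  pos 9: 10110 XOR 10111 = 00001
Remainder (last 4 bits) = 1000. This is the CRC / FCS.

1000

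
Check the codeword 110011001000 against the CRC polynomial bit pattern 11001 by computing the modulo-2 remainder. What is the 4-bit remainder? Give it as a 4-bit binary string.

0111

Modulo-2 division of 110011001000 by 11001:
  pos 0: 11001 XOR 11001 = 00000
  pos 5: 10010 XOR 11001 = 01011
  pos 6: 10110 XOR 11001 = 01111
  pos 7: 11110 XOR 11001 = 00111
Remainder = 0111 (nonzero — an error is detected).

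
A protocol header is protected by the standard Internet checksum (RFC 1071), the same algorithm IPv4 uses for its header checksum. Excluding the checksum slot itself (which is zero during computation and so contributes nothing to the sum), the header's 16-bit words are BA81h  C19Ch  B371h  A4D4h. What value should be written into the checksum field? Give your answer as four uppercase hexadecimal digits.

2B9B

One's-complement addition (fold any carry out of bit 15 back into bit 0):
  0xBA81 + 0xC19C = 0x17C1D → wrap carry → 0x7C1E
  0x7C1E + 0xB371 = 0x12F8F → wrap carry → 0x2F90
  0x2F90 + 0xA4D4 = 0x0D464
One's-complement sum = 0xD464.
Checksum = ~0xD464 & 0xFFFF = 0x2B9B.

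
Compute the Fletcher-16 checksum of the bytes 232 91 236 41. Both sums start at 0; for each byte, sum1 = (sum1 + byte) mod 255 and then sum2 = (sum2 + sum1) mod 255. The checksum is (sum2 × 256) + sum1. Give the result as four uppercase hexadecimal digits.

Running sums (mod 255):
  after byte 0 (232): sum1=232, sum2=232
  after byte 1 (91): sum1=68, sum2=45
  after byte 2 (236): sum1=49, sum2=94
  after byte 3 (41): sum1=90, sum2=184
Checksum = sum2·256 + sum1 = 184·256 + 90 = 47194 = 0xB85A.

B85A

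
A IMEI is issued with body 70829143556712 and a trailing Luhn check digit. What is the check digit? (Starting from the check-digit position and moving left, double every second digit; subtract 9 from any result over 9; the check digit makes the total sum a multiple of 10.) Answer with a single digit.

Partial digits right→left: 2 1 7 6 5 5 3 4 1 9 2 8 0 7
Double every second digit counting from the check-digit position (so the 1st, 3rd, 5th, ... of the partial from the right).
  doubled (with −9 where >9): 4 5 1 6 2 4 0 → sum 22
  kept as-is: 1 6 5 4 9 8 7 → sum 40
Total = 22 + 40 = 62.
Check digit = (10 − (62 mod 10)) mod 10 = 8.

8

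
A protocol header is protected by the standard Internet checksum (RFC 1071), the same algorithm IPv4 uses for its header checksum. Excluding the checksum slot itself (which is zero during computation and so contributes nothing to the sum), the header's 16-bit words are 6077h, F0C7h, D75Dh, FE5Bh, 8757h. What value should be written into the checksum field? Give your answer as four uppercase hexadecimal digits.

One's-complement addition (fold any carry out of bit 15 back into bit 0):
  0x6077 + 0xF0C7 = 0x1513E → wrap carry → 0x513F
  0x513F + 0xD75D = 0x1289C → wrap carry → 0x289D
  0x289D + 0xFE5B = 0x126F8 → wrap carry → 0x26F9
  0x26F9 + 0x8757 = 0x0AE50
One's-complement sum = 0xAE50.
Checksum = ~0xAE50 & 0xFFFF = 0x51AF.

51AF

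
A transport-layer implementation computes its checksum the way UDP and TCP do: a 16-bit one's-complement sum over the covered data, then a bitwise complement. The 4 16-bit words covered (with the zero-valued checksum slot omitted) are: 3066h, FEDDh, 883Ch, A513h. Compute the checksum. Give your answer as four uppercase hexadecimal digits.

A36B

One's-complement addition (fold any carry out of bit 15 back into bit 0):
  0x3066 + 0xFEDD = 0x12F43 → wrap carry → 0x2F44
  0x2F44 + 0x883C = 0x0B780
  0xB780 + 0xA513 = 0x15C93 → wrap carry → 0x5C94
One's-complement sum = 0x5C94.
Checksum = ~0x5C94 & 0xFFFF = 0xA36B.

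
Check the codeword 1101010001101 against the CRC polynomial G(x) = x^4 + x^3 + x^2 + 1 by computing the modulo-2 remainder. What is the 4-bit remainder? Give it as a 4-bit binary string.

0010

Modulo-2 division of 1101010001101 by 11101:
  pos 0: 11010 XOR 11101 = 00111
  pos 2: 11110 XOR 11101 = 00011
  pos 5: 11001 XOR 11101 = 00100
  pos 7: 10010 XOR 11101 = 01111
  pos 8: 11111 XOR 11101 = 00010
Remainder = 0010 (nonzero — an error is detected).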